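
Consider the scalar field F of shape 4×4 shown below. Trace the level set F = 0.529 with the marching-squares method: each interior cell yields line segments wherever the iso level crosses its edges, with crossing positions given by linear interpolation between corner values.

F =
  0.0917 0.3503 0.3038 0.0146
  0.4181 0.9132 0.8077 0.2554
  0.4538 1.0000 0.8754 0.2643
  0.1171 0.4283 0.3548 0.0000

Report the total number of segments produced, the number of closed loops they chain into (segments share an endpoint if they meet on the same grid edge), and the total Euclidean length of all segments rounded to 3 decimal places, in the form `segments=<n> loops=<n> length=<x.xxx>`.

cell (0,0): code 0100 → (0.317,1.000)–(1.000,0.224)
cell (0,1): code 1100 → (0.447,2.000)–(0.317,1.000)
cell (0,2): code 1000 → (1.000,2.505)–(0.447,2.000)
cell (1,0): code 0110 → (1.000,0.224)–(2.000,0.138)
cell (1,2): code 1001 → (2.000,2.567)–(1.000,2.505)
cell (2,0): code 0010 → (2.000,0.138)–(2.824,1.000)
cell (2,1): code 0011 → (2.824,1.000)–(2.665,2.000)
cell (2,2): code 0001 → (2.665,2.000)–(2.000,2.567)
total: 8 segments, chained into 1 closed loop(s), length Σ = 7.875351

segments=8 loops=1 length=7.875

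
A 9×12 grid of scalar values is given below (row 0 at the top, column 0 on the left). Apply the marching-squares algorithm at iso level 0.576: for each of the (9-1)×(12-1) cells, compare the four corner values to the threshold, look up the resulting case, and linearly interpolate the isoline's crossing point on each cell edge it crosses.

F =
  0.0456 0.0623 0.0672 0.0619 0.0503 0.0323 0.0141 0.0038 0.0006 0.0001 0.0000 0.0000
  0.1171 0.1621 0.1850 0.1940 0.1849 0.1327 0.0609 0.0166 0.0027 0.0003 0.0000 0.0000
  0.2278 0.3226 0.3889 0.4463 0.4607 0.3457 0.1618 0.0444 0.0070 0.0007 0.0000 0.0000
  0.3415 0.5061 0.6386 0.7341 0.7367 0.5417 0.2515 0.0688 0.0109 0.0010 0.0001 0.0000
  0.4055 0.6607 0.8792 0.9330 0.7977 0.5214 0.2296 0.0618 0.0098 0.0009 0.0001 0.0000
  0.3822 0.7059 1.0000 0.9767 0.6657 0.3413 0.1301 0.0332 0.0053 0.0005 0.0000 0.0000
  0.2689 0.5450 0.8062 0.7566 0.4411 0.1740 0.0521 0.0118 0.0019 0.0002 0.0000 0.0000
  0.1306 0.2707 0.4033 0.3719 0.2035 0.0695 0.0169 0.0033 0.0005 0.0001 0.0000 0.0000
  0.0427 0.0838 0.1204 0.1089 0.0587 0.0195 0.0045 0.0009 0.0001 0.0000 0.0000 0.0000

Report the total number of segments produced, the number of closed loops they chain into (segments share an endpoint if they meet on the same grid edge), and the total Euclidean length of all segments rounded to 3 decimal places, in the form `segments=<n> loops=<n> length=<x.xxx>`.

cell (2,1): code 0100 → (2.749,2.000)–(3.000,1.528)
cell (2,2): code 1100 → (2.451,3.000)–(2.749,2.000)
cell (2,3): code 1100 → (2.418,4.000)–(2.451,3.000)
cell (2,4): code 1000 → (3.000,4.824)–(2.418,4.000)
cell (3,0): code 0100 → (3.452,1.000)–(4.000,0.668)
cell (3,1): code 1110 → (3.000,1.528)–(3.452,1.000)
cell (3,4): code 1001 → (4.000,4.802)–(3.000,4.824)
cell (4,0): code 0110 → (4.000,0.668)–(5.000,0.599)
cell (4,4): code 1001 → (5.000,4.277)–(4.000,4.802)
cell (5,0): code 0010 → (5.000,0.599)–(5.807,1.000)
cell (5,1): code 0111 → (5.807,1.000)–(6.000,1.119)
cell (5,3): code 1011 → (6.000,3.572)–(5.399,4.000)
cell (5,4): code 0001 → (5.399,4.000)–(5.000,4.277)
cell (6,1): code 0010 → (6.000,1.119)–(6.571,2.000)
cell (6,2): code 0011 → (6.571,2.000)–(6.469,3.000)
cell (6,3): code 0001 → (6.469,3.000)–(6.000,3.572)
total: 16 segments, chained into 1 closed loop(s), length Σ = 13.202590

segments=16 loops=1 length=13.203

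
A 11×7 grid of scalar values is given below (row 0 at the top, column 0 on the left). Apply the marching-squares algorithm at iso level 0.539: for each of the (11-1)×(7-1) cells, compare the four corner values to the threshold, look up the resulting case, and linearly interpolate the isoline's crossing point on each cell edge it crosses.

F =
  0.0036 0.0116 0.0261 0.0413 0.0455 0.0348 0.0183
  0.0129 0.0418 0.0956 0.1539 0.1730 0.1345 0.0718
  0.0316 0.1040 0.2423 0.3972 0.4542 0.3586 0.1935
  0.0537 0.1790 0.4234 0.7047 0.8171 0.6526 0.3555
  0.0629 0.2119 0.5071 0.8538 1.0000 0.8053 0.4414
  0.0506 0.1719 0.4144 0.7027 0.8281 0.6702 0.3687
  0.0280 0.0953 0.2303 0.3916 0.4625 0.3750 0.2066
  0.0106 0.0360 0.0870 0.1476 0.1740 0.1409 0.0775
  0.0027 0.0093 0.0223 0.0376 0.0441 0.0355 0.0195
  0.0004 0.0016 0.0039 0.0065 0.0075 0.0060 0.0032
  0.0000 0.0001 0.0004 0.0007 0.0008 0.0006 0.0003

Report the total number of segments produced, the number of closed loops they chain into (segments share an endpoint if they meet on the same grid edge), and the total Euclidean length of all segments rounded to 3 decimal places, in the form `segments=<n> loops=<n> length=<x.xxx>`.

segments=12 loops=1 length=11.134

cell (2,2): code 0100 → (2.461,3.000)–(3.000,2.411)
cell (2,3): code 1100 → (2.234,4.000)–(2.461,3.000)
cell (2,4): code 1100 → (2.614,5.000)–(2.234,4.000)
cell (2,5): code 1000 → (3.000,5.382)–(2.614,5.000)
cell (3,2): code 0110 → (3.000,2.411)–(4.000,2.092)
cell (3,5): code 1001 → (4.000,5.732)–(3.000,5.382)
cell (4,2): code 0110 → (4.000,2.092)–(5.000,2.432)
cell (4,5): code 1001 → (5.000,5.435)–(4.000,5.732)
cell (5,2): code 0010 → (5.000,2.432)–(5.526,3.000)
cell (5,3): code 0011 → (5.526,3.000)–(5.791,4.000)
cell (5,4): code 0011 → (5.791,4.000)–(5.444,5.000)
cell (5,5): code 0001 → (5.444,5.000)–(5.000,5.435)
total: 12 segments, chained into 1 closed loop(s), length Σ = 11.134319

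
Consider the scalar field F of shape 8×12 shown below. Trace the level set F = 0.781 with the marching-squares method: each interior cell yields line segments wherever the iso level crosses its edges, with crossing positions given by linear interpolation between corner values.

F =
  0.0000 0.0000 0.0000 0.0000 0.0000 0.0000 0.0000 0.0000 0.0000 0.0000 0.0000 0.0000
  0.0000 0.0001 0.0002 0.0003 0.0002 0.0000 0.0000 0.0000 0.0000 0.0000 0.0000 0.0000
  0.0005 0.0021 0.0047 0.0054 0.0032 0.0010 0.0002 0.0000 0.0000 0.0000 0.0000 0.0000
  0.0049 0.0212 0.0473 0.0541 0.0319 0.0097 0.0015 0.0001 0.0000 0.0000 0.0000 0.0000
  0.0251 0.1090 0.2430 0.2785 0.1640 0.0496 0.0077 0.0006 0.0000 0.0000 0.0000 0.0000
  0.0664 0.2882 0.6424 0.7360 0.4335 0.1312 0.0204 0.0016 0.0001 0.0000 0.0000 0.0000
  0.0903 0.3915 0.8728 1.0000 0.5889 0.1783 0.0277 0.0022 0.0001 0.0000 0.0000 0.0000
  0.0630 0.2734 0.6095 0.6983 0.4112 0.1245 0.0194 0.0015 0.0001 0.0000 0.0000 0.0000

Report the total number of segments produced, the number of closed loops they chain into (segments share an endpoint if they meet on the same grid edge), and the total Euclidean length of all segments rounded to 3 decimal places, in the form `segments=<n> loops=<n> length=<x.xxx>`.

cell (5,1): code 0100 → (5.602,2.000)–(6.000,1.809)
cell (5,2): code 1100 → (5.170,3.000)–(5.602,2.000)
cell (5,3): code 1000 → (6.000,3.533)–(5.170,3.000)
cell (6,1): code 0010 → (6.000,1.809)–(6.349,2.000)
cell (6,2): code 0011 → (6.349,2.000)–(6.726,3.000)
cell (6,3): code 0001 → (6.726,3.000)–(6.000,3.533)
total: 6 segments, chained into 1 closed loop(s), length Σ = 4.883162

segments=6 loops=1 length=4.883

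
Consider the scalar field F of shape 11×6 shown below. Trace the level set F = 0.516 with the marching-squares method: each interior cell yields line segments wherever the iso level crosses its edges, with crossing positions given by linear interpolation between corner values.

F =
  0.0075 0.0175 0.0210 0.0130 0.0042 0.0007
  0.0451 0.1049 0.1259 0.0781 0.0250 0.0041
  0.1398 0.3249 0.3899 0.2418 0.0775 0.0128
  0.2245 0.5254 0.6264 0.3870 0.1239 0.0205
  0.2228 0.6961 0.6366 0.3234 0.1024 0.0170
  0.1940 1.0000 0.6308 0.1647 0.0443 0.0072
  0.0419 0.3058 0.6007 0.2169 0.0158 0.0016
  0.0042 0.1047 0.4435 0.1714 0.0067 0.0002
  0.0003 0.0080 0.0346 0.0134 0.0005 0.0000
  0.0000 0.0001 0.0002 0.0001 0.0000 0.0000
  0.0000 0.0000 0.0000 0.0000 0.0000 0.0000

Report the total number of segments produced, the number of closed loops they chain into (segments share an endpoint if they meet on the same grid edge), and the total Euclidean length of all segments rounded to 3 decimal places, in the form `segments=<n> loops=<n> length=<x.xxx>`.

segments=12 loops=1 length=9.780

cell (2,0): code 0100 → (2.953,1.000)–(3.000,0.969)
cell (2,1): code 1100 → (2.533,2.000)–(2.953,1.000)
cell (2,2): code 1000 → (3.000,2.461)–(2.533,2.000)
cell (3,0): code 0110 → (3.000,0.969)–(4.000,0.619)
cell (3,2): code 1001 → (4.000,2.385)–(3.000,2.461)
cell (4,0): code 0110 → (4.000,0.619)–(5.000,0.400)
cell (4,2): code 1001 → (5.000,2.246)–(4.000,2.385)
cell (5,0): code 0010 → (5.000,0.400)–(5.697,1.000)
cell (5,1): code 0111 → (5.697,1.000)–(6.000,1.713)
cell (5,2): code 1001 → (6.000,2.221)–(5.000,2.246)
cell (6,1): code 0010 → (6.000,1.713)–(6.539,2.000)
cell (6,2): code 0001 → (6.539,2.000)–(6.000,2.221)
total: 12 segments, chained into 1 closed loop(s), length Σ = 9.780475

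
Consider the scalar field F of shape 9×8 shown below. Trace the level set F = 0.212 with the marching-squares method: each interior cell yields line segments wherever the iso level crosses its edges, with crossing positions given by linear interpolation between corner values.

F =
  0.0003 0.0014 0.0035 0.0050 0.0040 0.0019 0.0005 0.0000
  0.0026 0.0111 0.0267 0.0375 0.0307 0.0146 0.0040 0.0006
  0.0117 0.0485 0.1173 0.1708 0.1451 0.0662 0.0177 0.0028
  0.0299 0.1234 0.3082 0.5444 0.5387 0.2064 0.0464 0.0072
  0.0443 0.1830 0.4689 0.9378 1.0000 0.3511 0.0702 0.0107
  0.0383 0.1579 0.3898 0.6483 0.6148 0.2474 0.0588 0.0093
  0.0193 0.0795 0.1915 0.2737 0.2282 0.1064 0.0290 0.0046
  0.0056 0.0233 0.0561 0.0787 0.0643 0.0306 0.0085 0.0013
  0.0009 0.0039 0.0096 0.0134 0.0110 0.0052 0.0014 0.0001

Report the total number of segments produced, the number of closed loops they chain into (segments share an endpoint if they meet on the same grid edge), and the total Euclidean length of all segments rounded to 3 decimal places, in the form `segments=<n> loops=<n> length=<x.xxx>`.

segments=16 loops=1 length=13.245

cell (2,1): code 0100 → (2.496,2.000)–(3.000,1.479)
cell (2,2): code 1100 → (2.110,3.000)–(2.496,2.000)
cell (2,3): code 1100 → (2.170,4.000)–(2.110,3.000)
cell (2,4): code 1000 → (3.000,4.983)–(2.170,4.000)
cell (3,1): code 0110 → (3.000,1.479)–(4.000,1.101)
cell (3,4): code 1101 → (3.039,5.000)–(3.000,4.983)
cell (3,5): code 1000 → (4.000,5.495)–(3.039,5.000)
cell (4,1): code 0110 → (4.000,1.101)–(5.000,1.233)
cell (4,5): code 1001 → (5.000,5.188)–(4.000,5.495)
cell (5,1): code 0010 → (5.000,1.233)–(5.897,2.000)
cell (5,2): code 0111 → (5.897,2.000)–(6.000,2.249)
cell (5,4): code 1011 → (6.000,4.133)–(5.251,5.000)
cell (5,5): code 0001 → (5.251,5.000)–(5.000,5.188)
cell (6,2): code 0010 → (6.000,2.249)–(6.316,3.000)
cell (6,3): code 0011 → (6.316,3.000)–(6.099,4.000)
cell (6,4): code 0001 → (6.099,4.000)–(6.000,4.133)
total: 16 segments, chained into 1 closed loop(s), length Σ = 13.244827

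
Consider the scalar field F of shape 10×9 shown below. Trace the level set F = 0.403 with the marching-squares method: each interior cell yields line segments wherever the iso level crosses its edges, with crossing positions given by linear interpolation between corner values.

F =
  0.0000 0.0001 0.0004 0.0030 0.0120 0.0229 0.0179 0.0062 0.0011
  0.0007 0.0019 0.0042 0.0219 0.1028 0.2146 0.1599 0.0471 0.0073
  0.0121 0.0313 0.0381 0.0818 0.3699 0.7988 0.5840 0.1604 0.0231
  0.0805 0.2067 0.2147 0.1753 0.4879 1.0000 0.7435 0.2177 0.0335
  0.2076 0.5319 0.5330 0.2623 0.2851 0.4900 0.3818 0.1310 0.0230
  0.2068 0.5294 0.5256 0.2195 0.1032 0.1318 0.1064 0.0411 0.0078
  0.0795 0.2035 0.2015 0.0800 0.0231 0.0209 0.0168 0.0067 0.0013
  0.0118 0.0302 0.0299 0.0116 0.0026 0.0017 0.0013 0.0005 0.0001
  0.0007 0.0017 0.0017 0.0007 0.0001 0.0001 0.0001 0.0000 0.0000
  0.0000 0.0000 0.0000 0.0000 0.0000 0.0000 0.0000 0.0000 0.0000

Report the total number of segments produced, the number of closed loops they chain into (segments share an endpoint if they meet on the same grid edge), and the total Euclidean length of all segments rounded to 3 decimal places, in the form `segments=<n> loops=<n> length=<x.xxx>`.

segments=20 loops=2 length=15.154

cell (1,4): code 0100 → (1.322,5.000)–(2.000,4.077)
cell (1,5): code 1100 → (1.573,6.000)–(1.322,5.000)
cell (1,6): code 1000 → (2.000,6.427)–(1.573,6.000)
cell (2,3): code 0100 → (2.281,4.000)–(3.000,3.728)
cell (2,4): code 1110 → (2.000,4.077)–(2.281,4.000)
cell (2,6): code 1001 → (3.000,6.648)–(2.000,6.427)
cell (3,0): code 0100 → (3.604,1.000)–(4.000,0.603)
cell (3,1): code 1100 → (3.592,2.000)–(3.604,1.000)
cell (3,2): code 1000 → (4.000,2.480)–(3.592,2.000)
cell (3,3): code 0010 → (3.000,3.728)–(3.419,4.000)
cell (3,4): code 0111 → (3.419,4.000)–(4.000,4.575)
cell (3,5): code 1011 → (4.000,5.804)–(3.941,6.000)
cell (3,6): code 0001 → (3.941,6.000)–(3.000,6.648)
cell (4,0): code 0110 → (4.000,0.603)–(5.000,0.608)
cell (4,2): code 1001 → (5.000,2.401)–(4.000,2.480)
cell (4,4): code 0010 → (4.000,4.575)–(4.243,5.000)
cell (4,5): code 0001 → (4.243,5.000)–(4.000,5.804)
cell (5,0): code 0010 → (5.000,0.608)–(5.388,1.000)
cell (5,1): code 0011 → (5.388,1.000)–(5.378,2.000)
cell (5,2): code 0001 → (5.378,2.000)–(5.000,2.401)
total: 20 segments, chained into 2 closed loop(s), length Σ = 15.154173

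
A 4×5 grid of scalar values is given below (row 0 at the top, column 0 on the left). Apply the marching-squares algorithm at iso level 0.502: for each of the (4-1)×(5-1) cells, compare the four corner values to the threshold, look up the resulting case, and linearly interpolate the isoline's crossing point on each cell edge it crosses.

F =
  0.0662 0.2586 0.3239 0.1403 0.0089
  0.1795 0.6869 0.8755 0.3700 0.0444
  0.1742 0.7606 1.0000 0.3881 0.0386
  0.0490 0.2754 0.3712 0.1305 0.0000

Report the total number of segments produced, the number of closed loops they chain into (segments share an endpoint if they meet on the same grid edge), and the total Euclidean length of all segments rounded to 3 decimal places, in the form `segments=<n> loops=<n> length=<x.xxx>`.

cell (0,0): code 0100 → (0.568,1.000)–(1.000,0.636)
cell (0,1): code 1100 → (0.323,2.000)–(0.568,1.000)
cell (0,2): code 1000 → (1.000,2.739)–(0.323,2.000)
cell (1,0): code 0110 → (1.000,0.636)–(2.000,0.559)
cell (1,2): code 1001 → (2.000,2.814)–(1.000,2.739)
cell (2,0): code 0010 → (2.000,0.559)–(2.533,1.000)
cell (2,1): code 0011 → (2.533,1.000)–(2.792,2.000)
cell (2,2): code 0001 → (2.792,2.000)–(2.000,2.814)
total: 8 segments, chained into 1 closed loop(s), length Σ = 7.462938

segments=8 loops=1 length=7.463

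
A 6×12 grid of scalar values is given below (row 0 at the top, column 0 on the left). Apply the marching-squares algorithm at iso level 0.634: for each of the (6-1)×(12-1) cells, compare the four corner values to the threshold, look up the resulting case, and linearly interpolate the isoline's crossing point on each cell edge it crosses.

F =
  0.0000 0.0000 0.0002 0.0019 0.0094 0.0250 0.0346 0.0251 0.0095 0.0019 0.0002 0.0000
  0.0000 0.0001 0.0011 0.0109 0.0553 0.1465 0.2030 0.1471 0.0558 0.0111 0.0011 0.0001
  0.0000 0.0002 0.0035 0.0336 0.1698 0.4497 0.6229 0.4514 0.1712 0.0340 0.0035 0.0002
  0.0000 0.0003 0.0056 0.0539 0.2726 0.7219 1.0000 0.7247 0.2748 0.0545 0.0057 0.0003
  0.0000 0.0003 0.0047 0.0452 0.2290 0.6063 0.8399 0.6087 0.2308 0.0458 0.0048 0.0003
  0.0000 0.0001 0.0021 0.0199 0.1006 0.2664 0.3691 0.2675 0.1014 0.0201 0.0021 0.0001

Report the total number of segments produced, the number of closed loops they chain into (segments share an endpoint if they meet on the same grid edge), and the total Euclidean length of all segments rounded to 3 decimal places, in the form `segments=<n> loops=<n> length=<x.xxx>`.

segments=10 loops=1 length=7.224

cell (2,4): code 0100 → (2.677,5.000)–(3.000,4.804)
cell (2,5): code 1100 → (2.029,6.000)–(2.677,5.000)
cell (2,6): code 1100 → (2.668,7.000)–(2.029,6.000)
cell (2,7): code 1000 → (3.000,7.202)–(2.668,7.000)
cell (3,4): code 0010 → (3.000,4.804)–(3.760,5.000)
cell (3,5): code 0111 → (3.760,5.000)–(4.000,5.119)
cell (3,6): code 1011 → (4.000,6.891)–(3.782,7.000)
cell (3,7): code 0001 → (3.782,7.000)–(3.000,7.202)
cell (4,5): code 0010 → (4.000,5.119)–(4.437,6.000)
cell (4,6): code 0001 → (4.437,6.000)–(4.000,6.891)
total: 10 segments, chained into 1 closed loop(s), length Σ = 7.223934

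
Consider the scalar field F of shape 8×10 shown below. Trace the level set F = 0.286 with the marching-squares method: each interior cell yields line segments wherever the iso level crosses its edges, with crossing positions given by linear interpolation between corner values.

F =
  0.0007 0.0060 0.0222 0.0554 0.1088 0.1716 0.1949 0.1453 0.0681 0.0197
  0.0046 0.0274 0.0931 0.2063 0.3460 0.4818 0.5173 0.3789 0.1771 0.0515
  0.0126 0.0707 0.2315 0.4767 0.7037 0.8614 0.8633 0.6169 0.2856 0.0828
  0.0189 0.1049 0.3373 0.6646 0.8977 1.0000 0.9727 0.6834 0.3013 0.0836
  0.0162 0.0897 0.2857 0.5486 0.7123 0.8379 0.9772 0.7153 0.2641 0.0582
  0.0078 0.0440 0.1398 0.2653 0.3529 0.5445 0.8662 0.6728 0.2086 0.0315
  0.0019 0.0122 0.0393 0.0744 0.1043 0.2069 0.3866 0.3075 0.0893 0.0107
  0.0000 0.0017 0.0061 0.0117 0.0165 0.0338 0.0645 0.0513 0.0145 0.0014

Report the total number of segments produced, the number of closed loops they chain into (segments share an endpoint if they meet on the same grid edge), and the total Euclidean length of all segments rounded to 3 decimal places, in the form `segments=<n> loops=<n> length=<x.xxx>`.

segments=26 loops=1 length=19.265

cell (0,3): code 0100 → (0.747,4.000)–(1.000,3.571)
cell (0,4): code 1100 → (0.369,5.000)–(0.747,4.000)
cell (0,5): code 1100 → (0.283,6.000)–(0.369,5.000)
cell (0,6): code 1100 → (0.602,7.000)–(0.283,6.000)
cell (0,7): code 1000 → (1.000,7.460)–(0.602,7.000)
cell (1,2): code 0100 → (1.295,3.000)–(2.000,2.222)
cell (1,3): code 1110 → (1.000,3.571)–(1.295,3.000)
cell (1,7): code 1001 → (2.000,7.999)–(1.000,7.460)
cell (2,1): code 0100 → (2.515,2.000)–(3.000,1.779)
cell (2,2): code 1110 → (2.000,2.222)–(2.515,2.000)
cell (2,7): code 1101 → (2.025,8.000)–(2.000,7.999)
cell (2,8): code 1000 → (3.000,8.070)–(2.025,8.000)
cell (3,1): code 0010 → (3.000,1.779)–(3.994,2.000)
cell (3,2): code 0111 → (3.994,2.000)–(4.000,2.001)
cell (3,7): code 1011 → (4.000,7.951)–(3.411,8.000)
cell (3,8): code 0001 → (3.411,8.000)–(3.000,8.070)
cell (4,2): code 0010 → (4.000,2.001)–(4.927,3.000)
cell (4,3): code 0111 → (4.927,3.000)–(5.000,3.236)
cell (4,7): code 1001 → (5.000,7.833)–(4.000,7.951)
cell (5,3): code 0010 → (5.000,3.236)–(5.269,4.000)
cell (5,4): code 0011 → (5.269,4.000)–(5.766,5.000)
cell (5,5): code 0111 → (5.766,5.000)–(6.000,5.440)
cell (5,7): code 1001 → (6.000,7.099)–(5.000,7.833)
cell (6,5): code 0010 → (6.000,5.440)–(6.312,6.000)
cell (6,6): code 0011 → (6.312,6.000)–(6.084,7.000)
cell (6,7): code 0001 → (6.084,7.000)–(6.000,7.099)
total: 26 segments, chained into 1 closed loop(s), length Σ = 19.264936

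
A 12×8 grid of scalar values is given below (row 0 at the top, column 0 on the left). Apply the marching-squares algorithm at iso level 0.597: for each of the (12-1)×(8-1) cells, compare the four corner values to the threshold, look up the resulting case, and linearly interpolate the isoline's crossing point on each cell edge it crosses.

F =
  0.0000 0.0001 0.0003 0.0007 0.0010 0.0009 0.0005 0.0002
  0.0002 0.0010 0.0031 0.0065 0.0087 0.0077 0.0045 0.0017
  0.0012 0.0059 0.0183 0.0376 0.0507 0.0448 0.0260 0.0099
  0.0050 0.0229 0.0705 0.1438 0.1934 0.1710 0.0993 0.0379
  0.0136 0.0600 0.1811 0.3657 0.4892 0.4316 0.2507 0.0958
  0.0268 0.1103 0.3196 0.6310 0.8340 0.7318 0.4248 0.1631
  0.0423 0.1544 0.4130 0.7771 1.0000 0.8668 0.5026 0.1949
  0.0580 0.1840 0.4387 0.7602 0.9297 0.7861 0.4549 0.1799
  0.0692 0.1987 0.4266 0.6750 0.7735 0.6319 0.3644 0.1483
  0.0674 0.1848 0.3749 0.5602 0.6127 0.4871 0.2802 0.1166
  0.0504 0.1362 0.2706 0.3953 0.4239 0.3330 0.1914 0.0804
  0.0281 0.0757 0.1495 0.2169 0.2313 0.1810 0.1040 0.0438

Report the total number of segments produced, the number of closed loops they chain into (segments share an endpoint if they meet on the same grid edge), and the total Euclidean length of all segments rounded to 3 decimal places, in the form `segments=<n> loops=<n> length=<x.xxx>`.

segments=16 loops=1 length=12.624

cell (4,2): code 0100 → (4.872,3.000)–(5.000,2.891)
cell (4,3): code 1100 → (4.313,4.000)–(4.872,3.000)
cell (4,4): code 1100 → (4.551,5.000)–(4.313,4.000)
cell (4,5): code 1000 → (5.000,5.439)–(4.551,5.000)
cell (5,2): code 0110 → (5.000,2.891)–(6.000,2.505)
cell (5,5): code 1001 → (6.000,5.741)–(5.000,5.439)
cell (6,2): code 0110 → (6.000,2.505)–(7.000,2.492)
cell (6,5): code 1001 → (7.000,5.571)–(6.000,5.741)
cell (7,2): code 0110 → (7.000,2.492)–(8.000,2.686)
cell (7,5): code 1001 → (8.000,5.130)–(7.000,5.571)
cell (8,2): code 0010 → (8.000,2.686)–(8.679,3.000)
cell (8,3): code 0111 → (8.679,3.000)–(9.000,3.701)
cell (8,4): code 1011 → (9.000,4.125)–(8.241,5.000)
cell (8,5): code 0001 → (8.241,5.000)–(8.000,5.130)
cell (9,3): code 0010 → (9.000,3.701)–(9.083,4.000)
cell (9,4): code 0001 → (9.083,4.000)–(9.000,4.125)
total: 16 segments, chained into 1 closed loop(s), length Σ = 12.624240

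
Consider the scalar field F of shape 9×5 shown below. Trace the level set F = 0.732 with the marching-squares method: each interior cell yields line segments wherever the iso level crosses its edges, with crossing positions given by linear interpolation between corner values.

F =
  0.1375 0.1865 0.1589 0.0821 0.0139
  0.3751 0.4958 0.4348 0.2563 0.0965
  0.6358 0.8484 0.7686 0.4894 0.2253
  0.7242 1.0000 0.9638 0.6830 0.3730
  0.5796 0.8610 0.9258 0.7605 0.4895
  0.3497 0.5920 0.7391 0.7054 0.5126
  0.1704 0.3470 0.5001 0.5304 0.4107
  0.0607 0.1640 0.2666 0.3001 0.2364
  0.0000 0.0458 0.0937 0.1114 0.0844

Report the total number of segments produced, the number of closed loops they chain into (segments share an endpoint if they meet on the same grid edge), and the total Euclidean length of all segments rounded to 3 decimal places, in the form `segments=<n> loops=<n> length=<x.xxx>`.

segments=14 loops=1 length=9.771

cell (1,0): code 0100 → (1.670,1.000)–(2.000,0.452)
cell (1,1): code 1100 → (1.890,2.000)–(1.670,1.000)
cell (1,2): code 1000 → (2.000,2.131)–(1.890,2.000)
cell (2,0): code 0110 → (2.000,0.452)–(3.000,0.028)
cell (2,2): code 1001 → (3.000,2.825)–(2.000,2.131)
cell (3,0): code 0110 → (3.000,0.028)–(4.000,0.542)
cell (3,2): code 1101 → (3.632,3.000)–(3.000,2.825)
cell (3,3): code 1000 → (4.000,3.105)–(3.632,3.000)
cell (4,0): code 0010 → (4.000,0.542)–(4.480,1.000)
cell (4,1): code 0111 → (4.480,1.000)–(5.000,1.952)
cell (4,2): code 1011 → (5.000,2.211)–(4.517,3.000)
cell (4,3): code 0001 → (4.517,3.000)–(4.000,3.105)
cell (5,1): code 0010 → (5.000,1.952)–(5.030,2.000)
cell (5,2): code 0001 → (5.030,2.000)–(5.000,2.211)
total: 14 segments, chained into 1 closed loop(s), length Σ = 9.771055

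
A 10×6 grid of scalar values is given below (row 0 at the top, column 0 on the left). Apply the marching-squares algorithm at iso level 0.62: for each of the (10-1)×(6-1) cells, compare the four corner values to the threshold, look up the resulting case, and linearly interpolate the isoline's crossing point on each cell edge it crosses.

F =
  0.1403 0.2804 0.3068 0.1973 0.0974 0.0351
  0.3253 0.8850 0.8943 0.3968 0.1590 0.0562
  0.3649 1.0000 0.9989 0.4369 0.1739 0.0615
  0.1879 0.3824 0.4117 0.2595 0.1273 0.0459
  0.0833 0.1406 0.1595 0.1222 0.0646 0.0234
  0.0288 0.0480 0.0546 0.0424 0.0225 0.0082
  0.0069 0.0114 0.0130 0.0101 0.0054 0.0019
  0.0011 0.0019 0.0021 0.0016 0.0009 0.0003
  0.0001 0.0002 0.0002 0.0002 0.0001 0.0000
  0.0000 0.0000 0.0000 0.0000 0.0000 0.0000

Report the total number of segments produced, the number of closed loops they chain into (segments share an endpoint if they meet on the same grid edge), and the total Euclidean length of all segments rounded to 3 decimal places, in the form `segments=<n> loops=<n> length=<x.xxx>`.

segments=8 loops=1 length=7.175

cell (0,0): code 0100 → (0.562,1.000)–(1.000,0.527)
cell (0,1): code 1100 → (0.533,2.000)–(0.562,1.000)
cell (0,2): code 1000 → (1.000,2.551)–(0.533,2.000)
cell (1,0): code 0110 → (1.000,0.527)–(2.000,0.402)
cell (1,2): code 1001 → (2.000,2.674)–(1.000,2.551)
cell (2,0): code 0010 → (2.000,0.402)–(2.615,1.000)
cell (2,1): code 0011 → (2.615,1.000)–(2.645,2.000)
cell (2,2): code 0001 → (2.645,2.000)–(2.000,2.674)
total: 8 segments, chained into 1 closed loop(s), length Σ = 7.175292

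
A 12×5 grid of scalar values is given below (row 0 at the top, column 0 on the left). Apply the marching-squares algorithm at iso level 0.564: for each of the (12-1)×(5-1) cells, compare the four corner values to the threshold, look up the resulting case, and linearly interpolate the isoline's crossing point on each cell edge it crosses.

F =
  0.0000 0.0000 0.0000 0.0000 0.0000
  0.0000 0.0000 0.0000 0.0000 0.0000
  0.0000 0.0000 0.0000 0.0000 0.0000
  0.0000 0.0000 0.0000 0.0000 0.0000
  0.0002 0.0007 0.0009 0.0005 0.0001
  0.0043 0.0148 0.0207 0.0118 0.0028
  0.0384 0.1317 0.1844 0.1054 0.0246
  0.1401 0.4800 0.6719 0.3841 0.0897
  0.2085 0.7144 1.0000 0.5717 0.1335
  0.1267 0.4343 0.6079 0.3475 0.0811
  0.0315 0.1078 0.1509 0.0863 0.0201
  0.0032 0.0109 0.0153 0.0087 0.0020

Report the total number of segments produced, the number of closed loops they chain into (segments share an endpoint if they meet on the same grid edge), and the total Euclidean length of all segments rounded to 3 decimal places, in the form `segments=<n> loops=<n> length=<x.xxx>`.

cell (6,1): code 0100 → (6.779,2.000)–(7.000,1.438)
cell (6,2): code 1000 → (7.000,2.375)–(6.779,2.000)
cell (7,0): code 0100 → (7.358,1.000)–(8.000,0.703)
cell (7,1): code 1110 → (7.000,1.438)–(7.358,1.000)
cell (7,2): code 1101 → (7.959,3.000)–(7.000,2.375)
cell (7,3): code 1000 → (8.000,3.018)–(7.959,3.000)
cell (8,0): code 0010 → (8.000,0.703)–(8.537,1.000)
cell (8,1): code 0111 → (8.537,1.000)–(9.000,1.747)
cell (8,2): code 1011 → (9.000,2.169)–(8.034,3.000)
cell (8,3): code 0001 → (8.034,3.000)–(8.000,3.018)
cell (9,1): code 0010 → (9.000,1.747)–(9.096,2.000)
cell (9,2): code 0001 → (9.096,2.000)–(9.000,2.169)
total: 12 segments, chained into 1 closed loop(s), length Σ = 6.771978

segments=12 loops=1 length=6.772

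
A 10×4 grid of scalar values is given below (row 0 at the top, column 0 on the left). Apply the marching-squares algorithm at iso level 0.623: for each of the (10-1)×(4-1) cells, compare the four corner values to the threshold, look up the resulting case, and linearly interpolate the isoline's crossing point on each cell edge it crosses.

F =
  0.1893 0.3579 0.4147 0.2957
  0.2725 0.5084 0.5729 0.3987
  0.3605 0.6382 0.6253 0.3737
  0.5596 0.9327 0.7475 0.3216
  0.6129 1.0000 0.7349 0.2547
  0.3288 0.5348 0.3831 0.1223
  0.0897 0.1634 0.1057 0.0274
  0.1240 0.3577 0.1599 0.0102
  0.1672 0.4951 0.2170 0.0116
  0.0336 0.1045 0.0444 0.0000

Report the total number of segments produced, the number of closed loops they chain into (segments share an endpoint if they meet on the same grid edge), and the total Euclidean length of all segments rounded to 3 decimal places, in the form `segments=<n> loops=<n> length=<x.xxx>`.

cell (1,0): code 0100 → (1.883,1.000)–(2.000,0.945)
cell (1,1): code 1100 → (1.956,2.000)–(1.883,1.000)
cell (1,2): code 1000 → (2.000,2.009)–(1.956,2.000)
cell (2,0): code 0110 → (2.000,0.945)–(3.000,0.170)
cell (2,2): code 1001 → (3.000,2.292)–(2.000,2.009)
cell (3,0): code 0110 → (3.000,0.170)–(4.000,0.026)
cell (3,2): code 1001 → (4.000,2.233)–(3.000,2.292)
cell (4,0): code 0010 → (4.000,0.026)–(4.810,1.000)
cell (4,1): code 0011 → (4.810,1.000)–(4.318,2.000)
cell (4,2): code 0001 → (4.318,2.000)–(4.000,2.233)
total: 10 segments, chained into 1 closed loop(s), length Σ = 8.269423

segments=10 loops=1 length=8.269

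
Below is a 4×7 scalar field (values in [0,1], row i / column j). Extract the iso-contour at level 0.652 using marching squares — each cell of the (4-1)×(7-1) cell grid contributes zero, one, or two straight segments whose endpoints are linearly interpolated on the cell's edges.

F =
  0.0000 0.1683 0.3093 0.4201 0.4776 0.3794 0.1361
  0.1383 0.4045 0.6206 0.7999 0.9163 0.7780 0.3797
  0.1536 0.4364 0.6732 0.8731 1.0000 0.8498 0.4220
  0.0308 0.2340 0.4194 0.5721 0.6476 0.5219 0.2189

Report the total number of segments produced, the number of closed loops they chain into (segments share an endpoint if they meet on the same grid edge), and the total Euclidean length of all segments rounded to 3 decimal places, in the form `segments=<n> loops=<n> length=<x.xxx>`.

cell (0,2): code 0100 → (0.611,3.000)–(1.000,2.175)
cell (0,3): code 1100 → (0.398,4.000)–(0.611,3.000)
cell (0,4): code 1100 → (0.684,5.000)–(0.398,4.000)
cell (0,5): code 1000 → (1.000,5.316)–(0.684,5.000)
cell (1,1): code 0100 → (1.597,2.000)–(2.000,1.910)
cell (1,2): code 1110 → (1.000,2.175)–(1.597,2.000)
cell (1,5): code 1001 → (2.000,5.462)–(1.000,5.316)
cell (2,1): code 0010 → (2.000,1.910)–(2.084,2.000)
cell (2,2): code 0011 → (2.084,2.000)–(2.735,3.000)
cell (2,3): code 0011 → (2.735,3.000)–(2.988,4.000)
cell (2,4): code 0011 → (2.988,4.000)–(2.603,5.000)
cell (2,5): code 0001 → (2.603,5.000)–(2.000,5.462)
total: 12 segments, chained into 1 closed loop(s), length Σ = 9.646132

segments=12 loops=1 length=9.646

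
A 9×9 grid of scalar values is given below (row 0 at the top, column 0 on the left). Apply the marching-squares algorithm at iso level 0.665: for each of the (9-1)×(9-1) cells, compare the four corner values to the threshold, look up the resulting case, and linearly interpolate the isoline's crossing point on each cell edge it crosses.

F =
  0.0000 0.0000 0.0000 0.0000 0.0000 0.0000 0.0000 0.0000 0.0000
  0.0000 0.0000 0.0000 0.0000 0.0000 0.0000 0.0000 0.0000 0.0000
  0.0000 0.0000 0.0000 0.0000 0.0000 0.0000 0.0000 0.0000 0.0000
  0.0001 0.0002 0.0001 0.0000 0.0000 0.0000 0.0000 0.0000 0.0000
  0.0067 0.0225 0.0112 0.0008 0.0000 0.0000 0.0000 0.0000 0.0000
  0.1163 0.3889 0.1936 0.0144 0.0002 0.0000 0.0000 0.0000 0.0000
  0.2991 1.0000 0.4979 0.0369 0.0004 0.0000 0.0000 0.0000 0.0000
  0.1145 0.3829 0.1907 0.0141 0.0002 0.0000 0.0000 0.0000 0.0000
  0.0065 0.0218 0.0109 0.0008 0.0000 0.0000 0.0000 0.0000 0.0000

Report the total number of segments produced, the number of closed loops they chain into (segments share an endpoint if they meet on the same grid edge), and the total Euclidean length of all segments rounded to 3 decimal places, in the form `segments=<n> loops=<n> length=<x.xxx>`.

cell (5,0): code 0100 → (5.452,1.000)–(6.000,0.522)
cell (5,1): code 1000 → (6.000,1.667)–(5.452,1.000)
cell (6,0): code 0010 → (6.000,0.522)–(6.543,1.000)
cell (6,1): code 0001 → (6.543,1.000)–(6.000,1.667)
total: 4 segments, chained into 1 closed loop(s), length Σ = 3.174246

segments=4 loops=1 length=3.174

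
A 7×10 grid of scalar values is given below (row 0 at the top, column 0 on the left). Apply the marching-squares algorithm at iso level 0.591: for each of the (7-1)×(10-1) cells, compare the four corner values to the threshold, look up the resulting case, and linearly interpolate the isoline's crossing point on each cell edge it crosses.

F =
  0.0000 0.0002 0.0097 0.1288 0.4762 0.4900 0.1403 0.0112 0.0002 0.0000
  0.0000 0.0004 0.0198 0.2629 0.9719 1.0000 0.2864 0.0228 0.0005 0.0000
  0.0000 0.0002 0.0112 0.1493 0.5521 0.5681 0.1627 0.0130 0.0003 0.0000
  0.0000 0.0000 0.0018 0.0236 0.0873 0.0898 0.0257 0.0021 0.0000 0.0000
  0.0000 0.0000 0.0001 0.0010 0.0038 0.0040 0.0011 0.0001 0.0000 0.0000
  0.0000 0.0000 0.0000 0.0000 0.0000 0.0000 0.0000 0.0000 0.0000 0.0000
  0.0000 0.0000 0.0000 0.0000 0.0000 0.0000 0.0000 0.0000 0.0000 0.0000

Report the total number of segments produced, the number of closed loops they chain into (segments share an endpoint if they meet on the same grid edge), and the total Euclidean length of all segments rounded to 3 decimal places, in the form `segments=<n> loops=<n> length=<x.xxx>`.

segments=6 loops=1 length=6.086

cell (0,3): code 0100 → (0.232,4.000)–(1.000,3.463)
cell (0,4): code 1100 → (0.198,5.000)–(0.232,4.000)
cell (0,5): code 1000 → (1.000,5.573)–(0.198,5.000)
cell (1,3): code 0010 → (1.000,3.463)–(1.907,4.000)
cell (1,4): code 0011 → (1.907,4.000)–(1.947,5.000)
cell (1,5): code 0001 → (1.947,5.000)–(1.000,5.573)
total: 6 segments, chained into 1 closed loop(s), length Σ = 6.086034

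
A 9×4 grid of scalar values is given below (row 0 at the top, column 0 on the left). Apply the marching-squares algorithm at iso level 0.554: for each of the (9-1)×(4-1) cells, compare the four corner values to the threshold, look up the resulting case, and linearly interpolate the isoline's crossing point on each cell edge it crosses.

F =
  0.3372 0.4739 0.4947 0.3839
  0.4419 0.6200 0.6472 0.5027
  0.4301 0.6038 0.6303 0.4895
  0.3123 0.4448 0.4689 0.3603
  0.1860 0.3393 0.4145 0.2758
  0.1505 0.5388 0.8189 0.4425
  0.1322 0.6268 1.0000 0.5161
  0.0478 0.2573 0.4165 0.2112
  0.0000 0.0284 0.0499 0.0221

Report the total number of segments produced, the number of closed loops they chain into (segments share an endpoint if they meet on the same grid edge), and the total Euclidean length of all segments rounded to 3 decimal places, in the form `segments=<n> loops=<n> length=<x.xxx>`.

cell (0,0): code 0100 → (0.548,1.000)–(1.000,0.629)
cell (0,1): code 1100 → (0.389,2.000)–(0.548,1.000)
cell (0,2): code 1000 → (1.000,2.645)–(0.389,2.000)
cell (1,0): code 0110 → (1.000,0.629)–(2.000,0.713)
cell (1,2): code 1001 → (2.000,2.542)–(1.000,2.645)
cell (2,0): code 0010 → (2.000,0.713)–(2.313,1.000)
cell (2,1): code 0011 → (2.313,1.000)–(2.473,2.000)
cell (2,2): code 0001 → (2.473,2.000)–(2.000,2.542)
cell (4,1): code 0100 → (4.345,2.000)–(5.000,1.054)
cell (4,2): code 1000 → (5.000,2.704)–(4.345,2.000)
cell (5,0): code 0100 → (5.173,1.000)–(6.000,0.853)
cell (5,1): code 1110 → (5.000,1.054)–(5.173,1.000)
cell (5,2): code 1001 → (6.000,2.922)–(5.000,2.704)
cell (6,0): code 0010 → (6.000,0.853)–(6.197,1.000)
cell (6,1): code 0011 → (6.197,1.000)–(6.764,2.000)
cell (6,2): code 0001 → (6.764,2.000)–(6.000,2.922)
total: 16 segments, chained into 2 closed loop(s), length Σ = 13.400355

segments=16 loops=2 length=13.400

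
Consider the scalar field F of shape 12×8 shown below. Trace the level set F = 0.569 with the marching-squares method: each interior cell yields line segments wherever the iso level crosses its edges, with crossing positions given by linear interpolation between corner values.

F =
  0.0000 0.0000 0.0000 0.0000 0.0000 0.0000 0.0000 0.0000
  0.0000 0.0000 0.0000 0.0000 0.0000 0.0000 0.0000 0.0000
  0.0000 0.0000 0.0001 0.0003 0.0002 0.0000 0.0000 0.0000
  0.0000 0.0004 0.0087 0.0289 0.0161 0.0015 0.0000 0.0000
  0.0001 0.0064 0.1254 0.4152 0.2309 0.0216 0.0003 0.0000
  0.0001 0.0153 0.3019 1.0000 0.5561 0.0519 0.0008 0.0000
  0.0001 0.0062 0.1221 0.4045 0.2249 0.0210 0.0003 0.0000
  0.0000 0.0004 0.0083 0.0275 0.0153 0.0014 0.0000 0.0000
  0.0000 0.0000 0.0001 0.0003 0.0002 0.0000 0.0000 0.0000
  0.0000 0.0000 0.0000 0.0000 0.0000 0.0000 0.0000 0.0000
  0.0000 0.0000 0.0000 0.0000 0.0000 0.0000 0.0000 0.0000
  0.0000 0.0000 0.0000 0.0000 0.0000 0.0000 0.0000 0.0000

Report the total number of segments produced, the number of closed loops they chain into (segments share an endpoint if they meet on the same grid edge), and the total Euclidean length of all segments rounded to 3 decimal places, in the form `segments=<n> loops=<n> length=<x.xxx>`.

cell (4,2): code 0100 → (4.263,3.000)–(5.000,2.383)
cell (4,3): code 1000 → (5.000,3.971)–(4.263,3.000)
cell (5,2): code 0010 → (5.000,2.383)–(5.724,3.000)
cell (5,3): code 0001 → (5.724,3.000)–(5.000,3.971)
total: 4 segments, chained into 1 closed loop(s), length Σ = 4.342732

segments=4 loops=1 length=4.343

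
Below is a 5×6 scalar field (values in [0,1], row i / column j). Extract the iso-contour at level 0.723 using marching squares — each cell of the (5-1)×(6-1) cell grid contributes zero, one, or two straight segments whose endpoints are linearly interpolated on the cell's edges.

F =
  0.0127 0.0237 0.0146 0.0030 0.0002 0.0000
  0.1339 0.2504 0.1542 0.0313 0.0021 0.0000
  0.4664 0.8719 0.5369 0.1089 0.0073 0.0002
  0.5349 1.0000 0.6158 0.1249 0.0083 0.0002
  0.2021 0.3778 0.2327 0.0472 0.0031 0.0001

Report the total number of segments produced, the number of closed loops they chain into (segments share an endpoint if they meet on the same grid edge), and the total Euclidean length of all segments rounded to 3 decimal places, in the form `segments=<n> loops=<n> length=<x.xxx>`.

cell (1,0): code 0100 → (1.760,1.000)–(2.000,0.633)
cell (1,1): code 1000 → (2.000,1.444)–(1.760,1.000)
cell (2,0): code 0110 → (2.000,0.633)–(3.000,0.404)
cell (2,1): code 1001 → (3.000,1.721)–(2.000,1.444)
cell (3,0): code 0010 → (3.000,0.404)–(3.445,1.000)
cell (3,1): code 0001 → (3.445,1.000)–(3.000,1.721)
total: 6 segments, chained into 1 closed loop(s), length Σ = 4.597578

segments=6 loops=1 length=4.598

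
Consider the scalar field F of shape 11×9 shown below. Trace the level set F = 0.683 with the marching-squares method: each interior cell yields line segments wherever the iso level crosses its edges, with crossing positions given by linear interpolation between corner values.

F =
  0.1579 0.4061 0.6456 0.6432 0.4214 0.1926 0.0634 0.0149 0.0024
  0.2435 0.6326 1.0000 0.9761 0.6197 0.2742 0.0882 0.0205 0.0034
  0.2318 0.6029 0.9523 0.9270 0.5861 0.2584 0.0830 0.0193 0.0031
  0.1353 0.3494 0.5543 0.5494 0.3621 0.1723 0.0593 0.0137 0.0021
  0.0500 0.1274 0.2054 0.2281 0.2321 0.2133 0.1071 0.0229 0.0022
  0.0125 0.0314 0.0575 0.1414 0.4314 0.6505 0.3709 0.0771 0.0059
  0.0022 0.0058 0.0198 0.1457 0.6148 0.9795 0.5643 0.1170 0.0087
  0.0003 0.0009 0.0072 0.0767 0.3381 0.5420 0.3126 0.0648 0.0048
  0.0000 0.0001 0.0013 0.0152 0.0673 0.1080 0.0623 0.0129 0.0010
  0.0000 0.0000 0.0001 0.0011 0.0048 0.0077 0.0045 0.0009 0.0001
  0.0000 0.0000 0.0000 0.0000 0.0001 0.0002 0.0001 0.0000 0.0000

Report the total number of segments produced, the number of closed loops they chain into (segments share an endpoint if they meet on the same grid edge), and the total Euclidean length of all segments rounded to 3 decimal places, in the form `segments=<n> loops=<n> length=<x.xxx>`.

segments=12 loops=2 length=12.854

cell (0,1): code 0100 → (0.106,2.000)–(1.000,1.137)
cell (0,2): code 1100 → (0.120,3.000)–(0.106,2.000)
cell (0,3): code 1000 → (1.000,3.822)–(0.120,3.000)
cell (1,1): code 0110 → (1.000,1.137)–(2.000,1.229)
cell (1,3): code 1001 → (2.000,3.716)–(1.000,3.822)
cell (2,1): code 0010 → (2.000,1.229)–(2.677,2.000)
cell (2,2): code 0011 → (2.677,2.000)–(2.646,3.000)
cell (2,3): code 0001 → (2.646,3.000)–(2.000,3.716)
cell (5,4): code 0100 → (5.099,5.000)–(6.000,4.187)
cell (5,5): code 1000 → (6.000,5.714)–(5.099,5.000)
cell (6,4): code 0010 → (6.000,4.187)–(6.678,5.000)
cell (6,5): code 0001 → (6.678,5.000)–(6.000,5.714)
total: 12 segments, chained into 2 closed loop(s), length Σ = 12.854461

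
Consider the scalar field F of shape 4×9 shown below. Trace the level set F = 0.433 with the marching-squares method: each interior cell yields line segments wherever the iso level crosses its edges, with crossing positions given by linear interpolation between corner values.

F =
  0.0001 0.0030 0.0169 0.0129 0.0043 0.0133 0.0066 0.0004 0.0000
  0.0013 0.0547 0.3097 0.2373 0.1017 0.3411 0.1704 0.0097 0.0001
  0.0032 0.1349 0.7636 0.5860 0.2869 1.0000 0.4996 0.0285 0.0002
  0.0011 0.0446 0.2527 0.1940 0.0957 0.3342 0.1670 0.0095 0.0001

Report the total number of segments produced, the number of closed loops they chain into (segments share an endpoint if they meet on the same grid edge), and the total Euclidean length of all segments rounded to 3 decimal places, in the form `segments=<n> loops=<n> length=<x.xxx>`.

segments=12 loops=2 length=10.342

cell (1,1): code 0100 → (1.272,2.000)–(2.000,1.474)
cell (1,2): code 1100 → (1.561,3.000)–(1.272,2.000)
cell (1,3): code 1000 → (2.000,3.512)–(1.561,3.000)
cell (1,4): code 0100 → (1.139,5.000)–(2.000,4.205)
cell (1,5): code 1100 → (1.798,6.000)–(1.139,5.000)
cell (1,6): code 1000 → (2.000,6.141)–(1.798,6.000)
cell (2,1): code 0010 → (2.000,1.474)–(2.647,2.000)
cell (2,2): code 0011 → (2.647,2.000)–(2.390,3.000)
cell (2,3): code 0001 → (2.390,3.000)–(2.000,3.512)
cell (2,4): code 0010 → (2.000,4.205)–(2.852,5.000)
cell (2,5): code 0011 → (2.852,5.000)–(2.200,6.000)
cell (2,6): code 0001 → (2.200,6.000)–(2.000,6.141)
total: 12 segments, chained into 2 closed loop(s), length Σ = 10.342319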